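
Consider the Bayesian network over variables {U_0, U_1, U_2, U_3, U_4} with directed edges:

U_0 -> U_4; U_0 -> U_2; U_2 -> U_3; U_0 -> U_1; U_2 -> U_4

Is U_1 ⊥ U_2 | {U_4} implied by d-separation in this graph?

There are 2 undirected paths between U_1 and U_2; checking each against the conditioning set {U_4}:
Path 1: U_1 ← U_0 → U_2
  U_0 is a fork and U_0 is not conditioned on — no node blocks this path, so it is active.
Path 2: U_1 ← U_0 → U_4 ← U_2
  U_0 is a fork and U_0 is not conditioned on; U_4 is a collider and U_4 is conditioned on, which opens it — no node blocks this path, so it is active.
Since the path U_1 ← U_0 → U_2 is active, U_1 and U_2 are not d-separated given {U_4}.

No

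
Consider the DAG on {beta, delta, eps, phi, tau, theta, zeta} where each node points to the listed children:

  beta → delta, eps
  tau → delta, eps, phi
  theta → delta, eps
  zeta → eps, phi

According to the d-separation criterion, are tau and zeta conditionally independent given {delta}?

We examine all 4 paths between tau and zeta:
Path 1: tau → phi ← zeta
  phi is a collider here and neither phi nor any of its descendants is conditioned on, so the collider stays closed — the path is blocked at phi.
Path 2: tau → delta ← theta → eps ← zeta
  eps is a collider here and neither eps nor any of its descendants is conditioned on, so the collider stays closed — the path is blocked at eps.
Path 3: tau → delta ← beta → eps ← zeta
  eps is a collider here and neither eps nor any of its descendants is conditioned on, so the collider stays closed — the path is blocked at eps.
Path 4: tau → eps ← zeta
  eps is a collider here and neither eps nor any of its descendants is conditioned on, so the collider stays closed — the path is blocked at eps.
Every path is blocked, so tau and zeta are d-separated given {delta}.

Yes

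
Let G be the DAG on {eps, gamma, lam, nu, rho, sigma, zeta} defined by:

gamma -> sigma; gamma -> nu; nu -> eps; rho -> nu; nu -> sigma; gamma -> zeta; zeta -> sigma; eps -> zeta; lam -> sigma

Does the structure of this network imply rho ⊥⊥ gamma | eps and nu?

No

Enumerating the 5 paths from rho to gamma and testing each for blocking by {eps, nu}:
Path 1: rho → nu → sigma ← zeta ← gamma
  nu is a chain here and nu is conditioned on, so the path is blocked at nu.
Path 2: rho → nu → sigma ← gamma
  nu is a chain here and nu is conditioned on, so the path is blocked at nu.
Path 3: rho → nu ← gamma
  nu is a collider and nu is conditioned on, which opens it — no node blocks this path, so it is active.
Path 4: rho → nu → eps → zeta → sigma ← gamma
  nu is a chain here and nu is conditioned on, so the path is blocked at nu.
Path 5: rho → nu → eps → zeta ← gamma
  nu is a chain here and nu is conditioned on, so the path is blocked at nu.
Because an active path exists, rho and gamma are not d-separated.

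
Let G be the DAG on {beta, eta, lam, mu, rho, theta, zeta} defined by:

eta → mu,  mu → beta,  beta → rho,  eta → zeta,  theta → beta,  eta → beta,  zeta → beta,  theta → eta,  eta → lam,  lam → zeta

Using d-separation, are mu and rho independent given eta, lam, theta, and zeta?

Enumerating the 5 paths from mu to rho and testing each for blocking by {eta, lam, theta, zeta}:
Path 1: mu ← eta → lam → zeta → beta → rho
  eta is a fork here and eta is conditioned on, so the path is blocked at eta.
Path 2: mu ← eta → zeta → beta → rho
  eta is a fork here and eta is conditioned on, so the path is blocked at eta.
Path 3: mu ← eta ← theta → beta → rho
  eta is a chain here and eta is conditioned on, so the path is blocked at eta.
Path 4: mu ← eta → beta → rho
  eta is a fork here and eta is conditioned on, so the path is blocked at eta.
Path 5: mu → beta → rho
  beta is a chain and beta is not conditioned on — no node blocks this path, so it is active.
Because an active path exists, mu and rho are not d-separated.

No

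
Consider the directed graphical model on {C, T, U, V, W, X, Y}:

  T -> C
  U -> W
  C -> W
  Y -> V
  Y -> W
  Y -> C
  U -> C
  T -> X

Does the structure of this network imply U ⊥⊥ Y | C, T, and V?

4 paths connect U and Y; each must be blocked for d-separation to hold:
  1. U → C → W ← Y — C:chain[blocks]; W:collider[blocks] ⇒ blocked
  2. U → C ← Y — C:collider[open] ⇒ active
  3. U → W ← C ← Y — W:collider[blocks]; C:chain[blocks] ⇒ blocked
  4. U → W ← Y — W:collider[blocks] ⇒ blocked
At least one path is unblocked, so d-separation fails.

No — U and Y are not d-separated given {C, T, V}.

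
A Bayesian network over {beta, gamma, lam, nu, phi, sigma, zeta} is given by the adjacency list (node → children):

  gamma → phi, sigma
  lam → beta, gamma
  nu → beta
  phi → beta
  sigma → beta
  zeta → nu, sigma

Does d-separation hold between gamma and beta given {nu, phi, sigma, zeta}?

No

Enumerating the 4 paths from gamma to beta and testing each for blocking by {nu, phi, sigma, zeta}:
Path 1: gamma ← lam → beta
  lam is a fork and lam is not conditioned on — no node blocks this path, so it is active.
Path 2: gamma → sigma → beta
  sigma is a chain here and sigma is conditioned on, so the path is blocked at sigma.
Path 3: gamma → sigma ← zeta → nu → beta
  zeta is a fork here and zeta is conditioned on, so the path is blocked at zeta.
Path 4: gamma → phi → beta
  phi is a chain here and phi is conditioned on, so the path is blocked at phi.
At least one path is unblocked, so d-separation fails.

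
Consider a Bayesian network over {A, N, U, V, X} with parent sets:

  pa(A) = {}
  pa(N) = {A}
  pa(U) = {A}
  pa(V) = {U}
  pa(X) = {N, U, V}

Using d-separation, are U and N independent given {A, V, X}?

We examine all 3 paths between U and N:
Path 1: U → V → X ← N
  V is a chain here and V is conditioned on, so the path is blocked at V.
Path 2: U ← A → N
  A is a fork here and A is conditioned on, so the path is blocked at A.
Path 3: U → X ← N
  X is a collider and X is conditioned on, which opens it — no node blocks this path, so it is active.
Since the path U → X ← N is active, U and N are not d-separated given {A, V, X}.

No — U and N are not d-separated given {A, V, X}.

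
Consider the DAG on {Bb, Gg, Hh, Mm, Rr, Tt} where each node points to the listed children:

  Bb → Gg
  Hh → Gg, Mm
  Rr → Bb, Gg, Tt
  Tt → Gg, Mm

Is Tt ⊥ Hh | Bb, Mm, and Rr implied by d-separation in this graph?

Enumerating the 4 paths from Tt to Hh and testing each for blocking by {Bb, Mm, Rr}:
Path 1: Tt → Gg ← Hh
  Gg is a collider here and neither Gg nor any of its descendants is conditioned on, so the collider stays closed — the path is blocked at Gg.
Path 2: Tt → Mm ← Hh
  Mm is a collider and Mm is conditioned on, which opens it — no node blocks this path, so it is active.
Path 3: Tt ← Rr → Bb → Gg ← Hh
  Rr is a fork here and Rr is conditioned on, so the path is blocked at Rr.
Path 4: Tt ← Rr → Gg ← Hh
  Rr is a fork here and Rr is conditioned on, so the path is blocked at Rr.
Because an active path exists, Tt and Hh are not d-separated.

No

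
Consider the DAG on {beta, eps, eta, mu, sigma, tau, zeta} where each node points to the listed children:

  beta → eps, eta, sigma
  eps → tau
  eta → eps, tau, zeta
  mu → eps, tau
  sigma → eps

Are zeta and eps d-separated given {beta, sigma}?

No — zeta and eps are not d-separated given {beta, sigma}.

5 paths connect zeta and eps; each must be blocked for d-separation to hold:
Path 1: zeta ← eta → tau ← eps
  tau is a collider here and neither tau nor any of its descendants is conditioned on, so the collider stays closed — the path is blocked at tau.
Path 2: zeta ← eta → tau ← mu → eps
  tau is a collider here and neither tau nor any of its descendants is conditioned on, so the collider stays closed — the path is blocked at tau.
Path 3: zeta ← eta → eps
  eta is a fork and eta is not conditioned on — no node blocks this path, so it is active.
Path 4: zeta ← eta ← beta → eps
  beta is a fork here and beta is conditioned on, so the path is blocked at beta.
Path 5: zeta ← eta ← beta → sigma → eps
  beta is a fork here and beta is conditioned on, so the path is blocked at beta.
Since the path zeta ← eta → eps is active, zeta and eps are not d-separated given {beta, sigma}.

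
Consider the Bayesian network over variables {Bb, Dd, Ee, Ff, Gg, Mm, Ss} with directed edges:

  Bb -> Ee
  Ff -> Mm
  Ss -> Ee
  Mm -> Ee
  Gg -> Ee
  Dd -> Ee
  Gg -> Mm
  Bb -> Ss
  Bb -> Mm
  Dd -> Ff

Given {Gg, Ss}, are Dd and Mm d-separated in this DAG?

No

We examine all 5 paths between Dd and Mm:
  1. Dd → Ee ← Ss ← Bb → Mm — Ee:collider[blocks]; Ss:chain[blocks]; Bb:fork[open] ⇒ blocked
  2. Dd → Ee ← Bb → Mm — Ee:collider[blocks]; Bb:fork[open] ⇒ blocked
  3. Dd → Ee ← Gg → Mm — Ee:collider[blocks]; Gg:fork[blocks] ⇒ blocked
  4. Dd → Ee ← Mm — Ee:collider[blocks] ⇒ blocked
  5. Dd → Ff → Mm — Ff:chain[open] ⇒ active
Because an active path exists, Dd and Mm are not d-separated.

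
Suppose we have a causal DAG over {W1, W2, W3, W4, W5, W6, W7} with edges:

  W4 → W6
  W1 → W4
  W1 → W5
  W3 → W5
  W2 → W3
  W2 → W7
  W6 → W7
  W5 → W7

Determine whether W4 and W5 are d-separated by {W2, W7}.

Enumerating the 3 paths from W4 to W5 and testing each for blocking by {W2, W7}:
Path 1: W4 → W6 → W7 ← W5
  W6 is a chain and W6 is not conditioned on; W7 is a collider and W7 is conditioned on, which opens it — no node blocks this path, so it is active.
Path 2: W4 → W6 → W7 ← W2 → W3 → W5
  W2 is a fork here and W2 is conditioned on, so the path is blocked at W2.
Path 3: W4 ← W1 → W5
  W1 is a fork and W1 is not conditioned on — no node blocks this path, so it is active.
Because an active path exists, W4 and W5 are not d-separated.

No — W4 and W5 are not d-separated given {W2, W7}.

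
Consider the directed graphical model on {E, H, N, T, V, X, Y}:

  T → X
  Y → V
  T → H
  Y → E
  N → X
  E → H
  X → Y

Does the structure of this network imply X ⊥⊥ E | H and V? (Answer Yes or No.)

2 paths connect X and E; each must be blocked for d-separation to hold:
Path 1: X ← T → H ← E
  T is a fork and T is not conditioned on; H is a collider and H is conditioned on, which opens it — no node blocks this path, so it is active.
Path 2: X → Y → E
  Y is a chain and Y is not conditioned on — no node blocks this path, so it is active.
At least one path is unblocked, so d-separation fails.

No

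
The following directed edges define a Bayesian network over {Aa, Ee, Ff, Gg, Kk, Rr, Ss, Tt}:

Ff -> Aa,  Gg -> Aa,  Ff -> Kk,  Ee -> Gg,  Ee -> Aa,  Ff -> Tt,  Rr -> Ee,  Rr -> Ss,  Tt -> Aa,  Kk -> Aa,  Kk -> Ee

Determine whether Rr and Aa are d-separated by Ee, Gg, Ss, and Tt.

No

We examine all 5 paths between Rr and Aa:
Path 1: Rr → Ee → Aa
  Ee is a chain here and Ee is conditioned on, so the path is blocked at Ee.
Path 2: Rr → Ee ← Kk → Aa
  Ee is a collider and Ee is conditioned on, which opens it; Kk is a fork and Kk is not conditioned on — no node blocks this path, so it is active.
Path 3: Rr → Ee ← Kk ← Ff → Aa
  Ee is a collider and Ee is conditioned on, which opens it; Kk is a chain and Kk is not conditioned on; Ff is a fork and Ff is not conditioned on — no node blocks this path, so it is active.
Path 4: Rr → Ee ← Kk ← Ff → Tt → Aa
  Tt is a chain here and Tt is conditioned on, so the path is blocked at Tt.
Path 5: Rr → Ee → Gg → Aa
  Ee is a chain here and Ee is conditioned on, so the path is blocked at Ee.
At least one path is unblocked, so d-separation fails.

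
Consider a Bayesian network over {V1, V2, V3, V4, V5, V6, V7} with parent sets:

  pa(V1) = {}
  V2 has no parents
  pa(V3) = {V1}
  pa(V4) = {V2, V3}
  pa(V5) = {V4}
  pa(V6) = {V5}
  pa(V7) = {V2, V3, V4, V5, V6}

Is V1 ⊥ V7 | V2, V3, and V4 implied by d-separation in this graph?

There are 5 undirected paths between V1 and V7; checking each against the conditioning set {V2, V3, V4}:
Path 1: V1 → V3 → V4 → V5 → V7
  V3 is a chain here and V3 is conditioned on, so the path is blocked at V3.
Path 2: V1 → V3 → V4 → V5 → V6 → V7
  V3 is a chain here and V3 is conditioned on, so the path is blocked at V3.
Path 3: V1 → V3 → V4 → V7
  V3 is a chain here and V3 is conditioned on, so the path is blocked at V3.
Path 4: V1 → V3 → V4 ← V2 → V7
  V3 is a chain here and V3 is conditioned on, so the path is blocked at V3.
Path 5: V1 → V3 → V7
  V3 is a chain here and V3 is conditioned on, so the path is blocked at V3.
All paths are blocked; V1 ⊥ V7 | {V2, V3, V4} holds.

Yes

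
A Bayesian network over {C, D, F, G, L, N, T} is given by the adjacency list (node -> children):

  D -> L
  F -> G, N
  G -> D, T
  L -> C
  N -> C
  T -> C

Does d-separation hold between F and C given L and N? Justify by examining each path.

No — F and C are not d-separated given {L, N}.

Enumerating the 3 paths from F to C and testing each for blocking by {L, N}:
Path 1: F → G → T → C
  G is a chain and G is not conditioned on; T is a chain and T is not conditioned on — no node blocks this path, so it is active.
Path 2: F → G → D → L → C
  L is a chain here and L is conditioned on, so the path is blocked at L.
Path 3: F → N → C
  N is a chain here and N is conditioned on, so the path is blocked at N.
Since the path F → G → T → C is active, F and C are not d-separated given {L, N}.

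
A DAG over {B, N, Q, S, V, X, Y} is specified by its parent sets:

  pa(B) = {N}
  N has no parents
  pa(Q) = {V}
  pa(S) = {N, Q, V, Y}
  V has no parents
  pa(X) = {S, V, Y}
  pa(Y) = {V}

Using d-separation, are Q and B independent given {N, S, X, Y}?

Yes

There are 6 undirected paths between Q and B; checking each against the conditioning set {N, S, X, Y}:
Path 1: Q ← V → S ← N → B
  N is a fork here and N is conditioned on, so the path is blocked at N.
Path 2: Q ← V → Y → S ← N → B
  Y is a chain here and Y is conditioned on, so the path is blocked at Y.
Path 3: Q ← V → Y → X ← S ← N → B
  Y is a chain here and Y is conditioned on, so the path is blocked at Y.
Path 4: Q ← V → X ← S ← N → B
  S is a chain here and S is conditioned on, so the path is blocked at S.
Path 5: Q ← V → X ← Y → S ← N → B
  Y is a fork here and Y is conditioned on, so the path is blocked at Y.
Path 6: Q → S ← N → B
  N is a fork here and N is conditioned on, so the path is blocked at N.
All paths are blocked; Q ⊥ B | {N, S, X, Y} holds.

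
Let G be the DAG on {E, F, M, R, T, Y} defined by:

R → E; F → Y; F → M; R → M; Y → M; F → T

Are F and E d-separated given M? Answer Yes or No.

2 paths connect F and E; each must be blocked for d-separation to hold:
Path 1: F → Y → M ← R → E
  Y is a chain and Y is not conditioned on; M is a collider and M is conditioned on, which opens it; R is a fork and R is not conditioned on — no node blocks this path, so it is active.
Path 2: F → M ← R → E
  M is a collider and M is conditioned on, which opens it; R is a fork and R is not conditioned on — no node blocks this path, so it is active.
Because an active path exists, F and E are not d-separated.

No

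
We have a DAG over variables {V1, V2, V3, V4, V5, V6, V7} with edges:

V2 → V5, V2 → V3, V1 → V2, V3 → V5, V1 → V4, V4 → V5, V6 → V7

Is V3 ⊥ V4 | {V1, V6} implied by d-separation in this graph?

Yes — V3 and V4 are d-separated given {V1, V6}.

There are 4 undirected paths between V3 and V4; checking each against the conditioning set {V1, V6}:
Path 1: V3 ← V2 → V5 ← V4
  V5 is a collider here and neither V5 nor any of its descendants is conditioned on, so the collider stays closed — the path is blocked at V5.
Path 2: V3 ← V2 ← V1 → V4
  V1 is a fork here and V1 is conditioned on, so the path is blocked at V1.
Path 3: V3 → V5 ← V2 ← V1 → V4
  V5 is a collider here and neither V5 nor any of its descendants is conditioned on, so the collider stays closed — the path is blocked at V5.
Path 4: V3 → V5 ← V4
  V5 is a collider here and neither V5 nor any of its descendants is conditioned on, so the collider stays closed — the path is blocked at V5.
Since every path is blocked, d-separation holds.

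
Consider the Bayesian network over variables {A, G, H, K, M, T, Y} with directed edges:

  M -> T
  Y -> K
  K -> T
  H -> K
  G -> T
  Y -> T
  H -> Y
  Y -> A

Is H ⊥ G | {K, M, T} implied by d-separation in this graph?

Enumerating the 4 paths from H to G and testing each for blocking by {K, M, T}:
  1. H → Y → T ← G — Y:chain[open]; T:collider[open] ⇒ active
  2. H → Y → K → T ← G — Y:chain[open]; K:chain[blocks]; T:collider[open] ⇒ blocked
  3. H → K → T ← G — K:chain[blocks]; T:collider[open] ⇒ blocked
  4. H → K ← Y → T ← G — K:collider[open]; Y:fork[open]; T:collider[open] ⇒ active
Because an active path exists, H and G are not d-separated.

No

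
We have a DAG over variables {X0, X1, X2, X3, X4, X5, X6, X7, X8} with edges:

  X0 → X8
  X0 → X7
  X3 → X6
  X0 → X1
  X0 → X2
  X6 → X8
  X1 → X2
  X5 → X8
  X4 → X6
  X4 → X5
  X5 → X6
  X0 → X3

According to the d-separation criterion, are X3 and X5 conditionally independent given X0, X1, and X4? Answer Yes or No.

Yes

Enumerating the 6 paths from X3 to X5 and testing each for blocking by {X0, X1, X4}:
Path 1: X3 ← X0 → X8 ← X5
  X0 is a fork here and X0 is conditioned on, so the path is blocked at X0.
Path 2: X3 ← X0 → X8 ← X6 ← X4 → X5
  X0 is a fork here and X0 is conditioned on, so the path is blocked at X0.
Path 3: X3 ← X0 → X8 ← X6 ← X5
  X0 is a fork here and X0 is conditioned on, so the path is blocked at X0.
Path 4: X3 → X6 ← X4 → X5
  X6 is a collider here and neither X6 nor any of its descendants is conditioned on, so the collider stays closed — the path is blocked at X6.
Path 5: X3 → X6 ← X5
  X6 is a collider here and neither X6 nor any of its descendants is conditioned on, so the collider stays closed — the path is blocked at X6.
Path 6: X3 → X6 → X8 ← X5
  X8 is a collider here and neither X8 nor any of its descendants is conditioned on, so the collider stays closed — the path is blocked at X8.
Since every path is blocked, d-separation holds.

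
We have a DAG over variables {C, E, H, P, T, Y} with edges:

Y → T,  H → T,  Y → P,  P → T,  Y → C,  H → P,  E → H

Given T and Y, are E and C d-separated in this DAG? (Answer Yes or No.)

Yes — E and C are d-separated given {T, Y}.

We examine all 4 paths between E and C:
  1. E → H → P ← Y → C — H:chain[open]; P:collider[open]; Y:fork[blocks] ⇒ blocked
  2. E → H → P → T ← Y → C — H:chain[open]; P:chain[open]; T:collider[open]; Y:fork[blocks] ⇒ blocked
  3. E → H → T ← P ← Y → C — H:chain[open]; T:collider[open]; P:chain[open]; Y:fork[blocks] ⇒ blocked
  4. E → H → T ← Y → C — H:chain[open]; T:collider[open]; Y:fork[blocks] ⇒ blocked
All paths are blocked; E ⊥ C | {T, Y} holds.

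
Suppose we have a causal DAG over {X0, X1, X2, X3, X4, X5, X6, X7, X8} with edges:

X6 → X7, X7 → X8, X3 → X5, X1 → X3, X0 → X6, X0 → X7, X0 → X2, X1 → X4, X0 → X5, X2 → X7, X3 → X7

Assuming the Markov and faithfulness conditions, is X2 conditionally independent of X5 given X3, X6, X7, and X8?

We examine all 6 paths between X2 and X5:
Path 1: X2 → X7 ← X0 → X5
  X7 is a collider and X7 is conditioned on, which opens it; X0 is a fork and X0 is not conditioned on — no node blocks this path, so it is active.
Path 2: X2 → X7 ← X6 ← X0 → X5
  X6 is a chain here and X6 is conditioned on, so the path is blocked at X6.
Path 3: X2 → X7 ← X3 → X5
  X3 is a fork here and X3 is conditioned on, so the path is blocked at X3.
Path 4: X2 ← X0 → X7 ← X3 → X5
  X3 is a fork here and X3 is conditioned on, so the path is blocked at X3.
Path 5: X2 ← X0 → X6 → X7 ← X3 → X5
  X6 is a chain here and X6 is conditioned on, so the path is blocked at X6.
Path 6: X2 ← X0 → X5
  X0 is a fork and X0 is not conditioned on — no node blocks this path, so it is active.
Since the path X2 → X7 ← X0 → X5 is active, X2 and X5 are not d-separated given {X3, X6, X7, X8}.

No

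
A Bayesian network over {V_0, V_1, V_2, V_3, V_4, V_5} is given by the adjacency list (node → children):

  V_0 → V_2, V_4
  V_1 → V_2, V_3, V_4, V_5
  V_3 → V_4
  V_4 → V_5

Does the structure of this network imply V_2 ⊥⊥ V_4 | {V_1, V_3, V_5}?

There are 4 undirected paths between V_2 and V_4; checking each against the conditioning set {V_1, V_3, V_5}:
Path 1: V_2 ← V_0 → V_4
  V_0 is a fork and V_0 is not conditioned on — no node blocks this path, so it is active.
Path 2: V_2 ← V_1 → V_5 ← V_4
  V_1 is a fork here and V_1 is conditioned on, so the path is blocked at V_1.
Path 3: V_2 ← V_1 → V_3 → V_4
  V_1 is a fork here and V_1 is conditioned on, so the path is blocked at V_1.
Path 4: V_2 ← V_1 → V_4
  V_1 is a fork here and V_1 is conditioned on, so the path is blocked at V_1.
Since the path V_2 ← V_0 → V_4 is active, V_2 and V_4 are not d-separated given {V_1, V_3, V_5}.

No — V_2 and V_4 are not d-separated given {V_1, V_3, V_5}.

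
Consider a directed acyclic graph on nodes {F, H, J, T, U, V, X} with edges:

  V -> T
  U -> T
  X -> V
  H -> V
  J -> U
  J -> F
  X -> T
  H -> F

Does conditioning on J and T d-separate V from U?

No — V and U are not d-separated given {J, T}.

We examine all 3 paths between V and U:
  1. V → T ← U — T:collider[open] ⇒ active
  2. V ← X → T ← U — X:fork[open]; T:collider[open] ⇒ active
  3. V ← H → F ← J → U — H:fork[open]; F:collider[blocks]; J:fork[blocks] ⇒ blocked
Since the path V → T ← U is active, V and U are not d-separated given {J, T}.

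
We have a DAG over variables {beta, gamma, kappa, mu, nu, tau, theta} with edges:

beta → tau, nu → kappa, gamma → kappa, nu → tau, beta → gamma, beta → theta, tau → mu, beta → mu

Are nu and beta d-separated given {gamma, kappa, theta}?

Yes — nu and beta are d-separated given {gamma, kappa, theta}.

Enumerating the 3 paths from nu to beta and testing each for blocking by {gamma, kappa, theta}:
Path 1: nu → tau → mu ← beta
  mu is a collider here and neither mu nor any of its descendants is conditioned on, so the collider stays closed — the path is blocked at mu.
Path 2: nu → tau ← beta
  tau is a collider here and neither tau nor any of its descendants is conditioned on, so the collider stays closed — the path is blocked at tau.
Path 3: nu → kappa ← gamma ← beta
  gamma is a chain here and gamma is conditioned on, so the path is blocked at gamma.
Since every path is blocked, d-separation holds.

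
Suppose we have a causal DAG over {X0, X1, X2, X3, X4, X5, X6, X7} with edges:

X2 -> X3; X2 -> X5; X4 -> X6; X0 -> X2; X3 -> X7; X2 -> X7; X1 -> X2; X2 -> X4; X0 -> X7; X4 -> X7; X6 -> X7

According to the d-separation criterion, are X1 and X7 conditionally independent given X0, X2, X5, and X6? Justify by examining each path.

Yes — X1 and X7 are d-separated given {X0, X2, X5, X6}.

We examine all 5 paths between X1 and X7:
  1. X1 → X2 → X7 — X2:chain[blocks] ⇒ blocked
  2. X1 → X2 → X3 → X7 — X2:chain[blocks]; X3:chain[open] ⇒ blocked
  3. X1 → X2 → X4 → X7 — X2:chain[blocks]; X4:chain[open] ⇒ blocked
  4. X1 → X2 → X4 → X6 → X7 — X2:chain[blocks]; X4:chain[open]; X6:chain[blocks] ⇒ blocked
  5. X1 → X2 ← X0 → X7 — X2:collider[open]; X0:fork[blocks] ⇒ blocked
Since every path is blocked, d-separation holds.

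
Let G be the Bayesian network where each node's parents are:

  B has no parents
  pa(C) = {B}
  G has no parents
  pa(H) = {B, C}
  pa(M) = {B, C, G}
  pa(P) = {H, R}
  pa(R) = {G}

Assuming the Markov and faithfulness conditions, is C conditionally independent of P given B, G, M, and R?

No

There are 6 undirected paths between C and P; checking each against the conditioning set {B, G, M, R}:
Path 1: C ← B → M ← G → R → P
  B is a fork here and B is conditioned on, so the path is blocked at B.
Path 2: C ← B → H → P
  B is a fork here and B is conditioned on, so the path is blocked at B.
Path 3: C → M ← G → R → P
  G is a fork here and G is conditioned on, so the path is blocked at G.
Path 4: C → M ← B → H → P
  B is a fork here and B is conditioned on, so the path is blocked at B.
Path 5: C → H ← B → M ← G → R → P
  H is a collider here and neither H nor any of its descendants is conditioned on, so the collider stays closed — the path is blocked at H.
Path 6: C → H → P
  H is a chain and H is not conditioned on — no node blocks this path, so it is active.
Since the path C → H → P is active, C and P are not d-separated given {B, G, M, R}.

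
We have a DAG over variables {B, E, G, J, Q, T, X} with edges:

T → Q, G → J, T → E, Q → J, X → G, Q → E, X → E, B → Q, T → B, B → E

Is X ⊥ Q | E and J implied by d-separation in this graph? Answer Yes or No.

There are 6 undirected paths between X and Q; checking each against the conditioning set {E, J}:
  1. X → G → J ← Q — G:chain[open]; J:collider[open] ⇒ active
  2. X → E ← B ← T → Q — E:collider[open]; B:chain[open]; T:fork[open] ⇒ active
  3. X → E ← B → Q — E:collider[open]; B:fork[open] ⇒ active
  4. X → E ← T → B → Q — E:collider[open]; T:fork[open]; B:chain[open] ⇒ active
  5. X → E ← T → Q — E:collider[open]; T:fork[open] ⇒ active
  6. X → E ← Q — E:collider[open] ⇒ active
Since the path X → G → J ← Q is active, X and Q are not d-separated given {E, J}.

No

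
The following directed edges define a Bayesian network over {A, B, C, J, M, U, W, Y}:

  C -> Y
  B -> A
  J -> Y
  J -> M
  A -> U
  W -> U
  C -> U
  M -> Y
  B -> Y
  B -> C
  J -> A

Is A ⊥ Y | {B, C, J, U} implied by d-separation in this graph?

Enumerating the 6 paths from A to Y and testing each for blocking by {B, C, J, U}:
Path 1: A ← B → C → Y
  B is a fork here and B is conditioned on, so the path is blocked at B.
Path 2: A ← B → Y
  B is a fork here and B is conditioned on, so the path is blocked at B.
Path 3: A → U ← C ← B → Y
  C is a chain here and C is conditioned on, so the path is blocked at C.
Path 4: A → U ← C → Y
  C is a fork here and C is conditioned on, so the path is blocked at C.
Path 5: A ← J → M → Y
  J is a fork here and J is conditioned on, so the path is blocked at J.
Path 6: A ← J → Y
  J is a fork here and J is conditioned on, so the path is blocked at J.
Every path is blocked, so A and Y are d-separated given {B, C, J, U}.

Yes — A and Y are d-separated given {B, C, J, U}.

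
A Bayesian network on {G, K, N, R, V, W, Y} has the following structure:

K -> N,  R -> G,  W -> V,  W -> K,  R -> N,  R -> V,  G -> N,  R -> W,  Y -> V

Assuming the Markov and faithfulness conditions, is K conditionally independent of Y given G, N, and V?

There are 6 undirected paths between K and Y; checking each against the conditioning set {G, N, V}:
Path 1: K ← W ← R → V ← Y
  W is a chain and W is not conditioned on; R is a fork and R is not conditioned on; V is a collider and V is conditioned on, which opens it — no node blocks this path, so it is active.
Path 2: K ← W → V ← Y
  W is a fork and W is not conditioned on; V is a collider and V is conditioned on, which opens it — no node blocks this path, so it is active.
Path 3: K → N ← R → W → V ← Y
  N is a collider and N is conditioned on, which opens it; R is a fork and R is not conditioned on; W is a chain and W is not conditioned on; V is a collider and V is conditioned on, which opens it — no node blocks this path, so it is active.
Path 4: K → N ← R → V ← Y
  N is a collider and N is conditioned on, which opens it; R is a fork and R is not conditioned on; V is a collider and V is conditioned on, which opens it — no node blocks this path, so it is active.
Path 5: K → N ← G ← R → W → V ← Y
  G is a chain here and G is conditioned on, so the path is blocked at G.
Path 6: K → N ← G ← R → V ← Y
  G is a chain here and G is conditioned on, so the path is blocked at G.
Because an active path exists, K and Y are not d-separated.

No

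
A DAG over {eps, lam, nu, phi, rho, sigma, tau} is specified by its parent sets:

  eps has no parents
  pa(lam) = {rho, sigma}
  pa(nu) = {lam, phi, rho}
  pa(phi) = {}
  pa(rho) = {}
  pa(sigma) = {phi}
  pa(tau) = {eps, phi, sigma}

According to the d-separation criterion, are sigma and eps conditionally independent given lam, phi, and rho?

Yes

There are 4 undirected paths between sigma and eps; checking each against the conditioning set {lam, phi, rho}:
Path 1: sigma → lam → nu ← phi → tau ← eps
  lam is a chain here and lam is conditioned on, so the path is blocked at lam.
Path 2: sigma → lam ← rho → nu ← phi → tau ← eps
  rho is a fork here and rho is conditioned on, so the path is blocked at rho.
Path 3: sigma ← phi → tau ← eps
  phi is a fork here and phi is conditioned on, so the path is blocked at phi.
Path 4: sigma → tau ← eps
  tau is a collider here and neither tau nor any of its descendants is conditioned on, so the collider stays closed — the path is blocked at tau.
Since every path is blocked, d-separation holds.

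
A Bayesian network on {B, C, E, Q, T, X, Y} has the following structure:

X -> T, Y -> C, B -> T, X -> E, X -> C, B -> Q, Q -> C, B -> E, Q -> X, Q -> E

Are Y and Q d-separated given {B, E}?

6 paths connect Y and Q; each must be blocked for d-separation to hold:
Path 1: Y → C ← X → T ← B → E ← Q
  C is a collider here and neither C nor any of its descendants is conditioned on, so the collider stays closed — the path is blocked at C.
Path 2: Y → C ← X → T ← B → Q
  C is a collider here and neither C nor any of its descendants is conditioned on, so the collider stays closed — the path is blocked at C.
Path 3: Y → C ← X → E ← B → Q
  C is a collider here and neither C nor any of its descendants is conditioned on, so the collider stays closed — the path is blocked at C.
Path 4: Y → C ← X → E ← Q
  C is a collider here and neither C nor any of its descendants is conditioned on, so the collider stays closed — the path is blocked at C.
Path 5: Y → C ← X ← Q
  C is a collider here and neither C nor any of its descendants is conditioned on, so the collider stays closed — the path is blocked at C.
Path 6: Y → C ← Q
  C is a collider here and neither C nor any of its descendants is conditioned on, so the collider stays closed — the path is blocked at C.
Every path is blocked, so Y and Q are d-separated given {B, E}.

Yes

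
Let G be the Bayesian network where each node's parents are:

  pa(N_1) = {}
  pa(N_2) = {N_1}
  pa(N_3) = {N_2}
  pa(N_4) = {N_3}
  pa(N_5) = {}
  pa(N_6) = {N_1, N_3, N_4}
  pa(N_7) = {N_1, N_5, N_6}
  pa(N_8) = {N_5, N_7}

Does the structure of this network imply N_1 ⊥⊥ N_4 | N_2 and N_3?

Yes

There are 6 undirected paths between N_1 and N_4; checking each against the conditioning set {N_2, N_3}:
Path 1: N_1 → N_7 ← N_6 ← N_3 → N_4
  N_7 is a collider here and neither N_7 nor any of its descendants is conditioned on, so the collider stays closed — the path is blocked at N_7.
Path 2: N_1 → N_7 ← N_6 ← N_4
  N_7 is a collider here and neither N_7 nor any of its descendants is conditioned on, so the collider stays closed — the path is blocked at N_7.
Path 3: N_1 → N_2 → N_3 → N_4
  N_2 is a chain here and N_2 is conditioned on, so the path is blocked at N_2.
Path 4: N_1 → N_2 → N_3 → N_6 ← N_4
  N_2 is a chain here and N_2 is conditioned on, so the path is blocked at N_2.
Path 5: N_1 → N_6 ← N_3 → N_4
  N_6 is a collider here and neither N_6 nor any of its descendants is conditioned on, so the collider stays closed — the path is blocked at N_6.
Path 6: N_1 → N_6 ← N_4
  N_6 is a collider here and neither N_6 nor any of its descendants is conditioned on, so the collider stays closed — the path is blocked at N_6.
Since every path is blocked, d-separation holds.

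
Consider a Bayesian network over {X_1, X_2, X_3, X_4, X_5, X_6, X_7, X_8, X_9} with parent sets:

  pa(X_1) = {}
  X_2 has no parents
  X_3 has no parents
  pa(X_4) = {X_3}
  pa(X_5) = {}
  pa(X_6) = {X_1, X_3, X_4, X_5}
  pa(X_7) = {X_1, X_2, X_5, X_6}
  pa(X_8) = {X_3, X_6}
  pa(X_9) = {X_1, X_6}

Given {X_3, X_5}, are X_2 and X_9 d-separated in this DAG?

Yes

6 paths connect X_2 and X_9; each must be blocked for d-separation to hold:
Path 1: X_2 → X_7 ← X_1 → X_9
  X_7 is a collider here and neither X_7 nor any of its descendants is conditioned on, so the collider stays closed — the path is blocked at X_7.
Path 2: X_2 → X_7 ← X_1 → X_6 → X_9
  X_7 is a collider here and neither X_7 nor any of its descendants is conditioned on, so the collider stays closed — the path is blocked at X_7.
Path 3: X_2 → X_7 ← X_6 ← X_1 → X_9
  X_7 is a collider here and neither X_7 nor any of its descendants is conditioned on, so the collider stays closed — the path is blocked at X_7.
Path 4: X_2 → X_7 ← X_6 → X_9
  X_7 is a collider here and neither X_7 nor any of its descendants is conditioned on, so the collider stays closed — the path is blocked at X_7.
Path 5: X_2 → X_7 ← X_5 → X_6 ← X_1 → X_9
  X_7 is a collider here and neither X_7 nor any of its descendants is conditioned on, so the collider stays closed — the path is blocked at X_7.
Path 6: X_2 → X_7 ← X_5 → X_6 → X_9
  X_7 is a collider here and neither X_7 nor any of its descendants is conditioned on, so the collider stays closed — the path is blocked at X_7.
All paths are blocked; X_2 ⊥ X_9 | {X_3, X_5} holds.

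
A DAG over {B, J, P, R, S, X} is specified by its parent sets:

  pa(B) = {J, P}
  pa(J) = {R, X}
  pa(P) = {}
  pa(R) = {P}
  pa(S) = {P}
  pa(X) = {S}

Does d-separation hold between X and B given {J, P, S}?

There are 4 undirected paths between X and B; checking each against the conditioning set {J, P, S}:
Path 1: X ← S ← P → R → J → B
  S is a chain here and S is conditioned on, so the path is blocked at S.
Path 2: X ← S ← P → B
  S is a chain here and S is conditioned on, so the path is blocked at S.
Path 3: X → J ← R ← P → B
  P is a fork here and P is conditioned on, so the path is blocked at P.
Path 4: X → J → B
  J is a chain here and J is conditioned on, so the path is blocked at J.
All paths are blocked; X ⊥ B | {J, P, S} holds.

Yes — X and B are d-separated given {J, P, S}.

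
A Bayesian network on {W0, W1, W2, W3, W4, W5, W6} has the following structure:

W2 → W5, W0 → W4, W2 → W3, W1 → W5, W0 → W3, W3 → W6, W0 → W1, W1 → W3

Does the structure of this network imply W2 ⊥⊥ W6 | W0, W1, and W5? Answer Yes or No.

Enumerating the 3 paths from W2 to W6 and testing each for blocking by {W0, W1, W5}:
Path 1: W2 → W5 ← W1 ← W0 → W3 → W6
  W1 is a chain here and W1 is conditioned on, so the path is blocked at W1.
Path 2: W2 → W5 ← W1 → W3 → W6
  W1 is a fork here and W1 is conditioned on, so the path is blocked at W1.
Path 3: W2 → W3 → W6
  W3 is a chain and W3 is not conditioned on — no node blocks this path, so it is active.
At least one path is unblocked, so d-separation fails.

No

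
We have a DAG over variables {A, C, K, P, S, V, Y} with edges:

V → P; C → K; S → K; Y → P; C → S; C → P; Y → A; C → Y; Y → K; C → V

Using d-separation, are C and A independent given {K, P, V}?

No

There are 5 undirected paths between C and A; checking each against the conditioning set {K, P, V}:
  1. C → P ← Y → A — P:collider[open]; Y:fork[open] ⇒ active
  2. C → Y → A — Y:chain[open] ⇒ active
  3. C → V → P ← Y → A — V:chain[blocks]; P:collider[open]; Y:fork[open] ⇒ blocked
  4. C → S → K ← Y → A — S:chain[open]; K:collider[open]; Y:fork[open] ⇒ active
  5. C → K ← Y → A — K:collider[open]; Y:fork[open] ⇒ active
Because an active path exists, C and A are not d-separated.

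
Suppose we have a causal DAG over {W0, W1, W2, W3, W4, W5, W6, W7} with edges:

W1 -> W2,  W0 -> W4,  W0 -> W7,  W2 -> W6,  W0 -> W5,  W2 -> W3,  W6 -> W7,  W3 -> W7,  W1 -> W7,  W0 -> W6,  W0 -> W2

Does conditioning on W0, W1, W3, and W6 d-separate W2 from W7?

Yes

We examine all 6 paths between W2 and W7:
Path 1: W2 → W6 ← W0 → W7
  W0 is a fork here and W0 is conditioned on, so the path is blocked at W0.
Path 2: W2 → W6 → W7
  W6 is a chain here and W6 is conditioned on, so the path is blocked at W6.
Path 3: W2 ← W0 → W6 → W7
  W0 is a fork here and W0 is conditioned on, so the path is blocked at W0.
Path 4: W2 ← W0 → W7
  W0 is a fork here and W0 is conditioned on, so the path is blocked at W0.
Path 5: W2 ← W1 → W7
  W1 is a fork here and W1 is conditioned on, so the path is blocked at W1.
Path 6: W2 → W3 → W7
  W3 is a chain here and W3 is conditioned on, so the path is blocked at W3.
Since every path is blocked, d-separation holds.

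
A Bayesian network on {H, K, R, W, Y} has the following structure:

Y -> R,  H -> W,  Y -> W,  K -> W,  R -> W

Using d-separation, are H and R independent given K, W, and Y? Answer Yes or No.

2 paths connect H and R; each must be blocked for d-separation to hold:
  1. H → W ← R — W:collider[open] ⇒ active
  2. H → W ← Y → R — W:collider[open]; Y:fork[blocks] ⇒ blocked
At least one path is unblocked, so d-separation fails.

No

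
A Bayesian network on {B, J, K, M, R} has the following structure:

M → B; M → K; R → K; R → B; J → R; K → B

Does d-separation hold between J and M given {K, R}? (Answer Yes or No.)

There are 4 undirected paths between J and M; checking each against the conditioning set {K, R}:
  1. J → R → K ← M — R:chain[blocks]; K:collider[open] ⇒ blocked
  2. J → R → K → B ← M — R:chain[blocks]; K:chain[blocks]; B:collider[blocks] ⇒ blocked
  3. J → R → B ← K ← M — R:chain[blocks]; B:collider[blocks]; K:chain[blocks] ⇒ blocked
  4. J → R → B ← M — R:chain[blocks]; B:collider[blocks] ⇒ blocked
Every path is blocked, so J and M are d-separated given {K, R}.

Yes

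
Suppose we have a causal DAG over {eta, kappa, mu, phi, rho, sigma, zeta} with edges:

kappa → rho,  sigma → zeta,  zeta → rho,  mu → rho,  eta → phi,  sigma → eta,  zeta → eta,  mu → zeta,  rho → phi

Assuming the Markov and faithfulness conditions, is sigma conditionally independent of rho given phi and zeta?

6 paths connect sigma and rho; each must be blocked for d-separation to hold:
Path 1: sigma → eta ← zeta ← mu → rho
  zeta is a chain here and zeta is conditioned on, so the path is blocked at zeta.
Path 2: sigma → eta ← zeta → rho
  zeta is a fork here and zeta is conditioned on, so the path is blocked at zeta.
Path 3: sigma → eta → phi ← rho
  eta is a chain and eta is not conditioned on; phi is a collider and phi is conditioned on, which opens it — no node blocks this path, so it is active.
Path 4: sigma → zeta → eta → phi ← rho
  zeta is a chain here and zeta is conditioned on, so the path is blocked at zeta.
Path 5: sigma → zeta ← mu → rho
  zeta is a collider and zeta is conditioned on, which opens it; mu is a fork and mu is not conditioned on — no node blocks this path, so it is active.
Path 6: sigma → zeta → rho
  zeta is a chain here and zeta is conditioned on, so the path is blocked at zeta.
Since the path sigma → eta → phi ← rho is active, sigma and rho are not d-separated given {phi, zeta}.

No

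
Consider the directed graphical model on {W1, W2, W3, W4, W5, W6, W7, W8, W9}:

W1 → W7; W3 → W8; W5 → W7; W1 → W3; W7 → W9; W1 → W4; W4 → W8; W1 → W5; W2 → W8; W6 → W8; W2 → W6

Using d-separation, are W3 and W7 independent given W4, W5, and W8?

No

We examine all 4 paths between W3 and W7:
Path 1: W3 ← W1 → W7
  W1 is a fork and W1 is not conditioned on — no node blocks this path, so it is active.
Path 2: W3 ← W1 → W5 → W7
  W5 is a chain here and W5 is conditioned on, so the path is blocked at W5.
Path 3: W3 → W8 ← W4 ← W1 → W7
  W4 is a chain here and W4 is conditioned on, so the path is blocked at W4.
Path 4: W3 → W8 ← W4 ← W1 → W5 → W7
  W4 is a chain here and W4 is conditioned on, so the path is blocked at W4.
Because an active path exists, W3 and W7 are not d-separated.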